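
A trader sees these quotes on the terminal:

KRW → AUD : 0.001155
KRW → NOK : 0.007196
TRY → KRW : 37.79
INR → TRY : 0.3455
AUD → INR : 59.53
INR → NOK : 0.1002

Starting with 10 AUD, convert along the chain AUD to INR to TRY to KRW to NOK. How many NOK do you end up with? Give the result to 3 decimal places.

10 AUD × 59.53 = 595.3 INR
595.3 INR × 0.3455 = 205.67615 TRY
205.67615 TRY × 37.79 = 7772.5017085 KRW
7772.5017085 KRW × 0.007196 = 55.930922294366 NOK

55.931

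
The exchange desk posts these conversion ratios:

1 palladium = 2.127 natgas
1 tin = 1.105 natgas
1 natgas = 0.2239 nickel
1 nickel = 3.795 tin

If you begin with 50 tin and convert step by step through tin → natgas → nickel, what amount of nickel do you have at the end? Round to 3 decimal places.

50 tin × 1.105 = 55.25 natgas
55.25 natgas × 0.2239 = 12.370475 nickel

12.370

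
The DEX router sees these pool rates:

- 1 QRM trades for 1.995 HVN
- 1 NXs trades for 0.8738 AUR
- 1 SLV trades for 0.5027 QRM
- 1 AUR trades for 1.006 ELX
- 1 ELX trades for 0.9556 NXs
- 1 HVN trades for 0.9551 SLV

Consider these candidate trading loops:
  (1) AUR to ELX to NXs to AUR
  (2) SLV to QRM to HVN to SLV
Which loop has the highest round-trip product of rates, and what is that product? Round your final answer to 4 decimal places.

0.9579

(1) 1.006 × 0.9556 × 0.8738 = 0.84001
(2) 0.5027 × 1.995 × 0.9551 = 0.95786
Highest is cycle (2) at 0.9579 (≤1, no arbitrage).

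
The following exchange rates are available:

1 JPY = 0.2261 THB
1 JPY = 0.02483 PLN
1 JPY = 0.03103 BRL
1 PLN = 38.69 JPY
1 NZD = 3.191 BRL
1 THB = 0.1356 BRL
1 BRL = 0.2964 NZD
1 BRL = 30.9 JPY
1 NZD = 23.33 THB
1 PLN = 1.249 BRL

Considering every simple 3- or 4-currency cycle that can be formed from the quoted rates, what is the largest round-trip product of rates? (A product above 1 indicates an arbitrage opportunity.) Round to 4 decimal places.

JPY→PLN→BRL→JPY: 0.02483 × 1.249 × 30.9 = 0.95829
JPY→THB→BRL→JPY: 0.2261 × 0.1356 × 30.9 = 0.94737
NZD→THB→BRL→NZD: 23.33 × 0.1356 × 0.2964 = 0.93768
Maximum is JPY→PLN→BRL→JPY at 0.9583; no arbitrage — every cycle loses value.

0.9583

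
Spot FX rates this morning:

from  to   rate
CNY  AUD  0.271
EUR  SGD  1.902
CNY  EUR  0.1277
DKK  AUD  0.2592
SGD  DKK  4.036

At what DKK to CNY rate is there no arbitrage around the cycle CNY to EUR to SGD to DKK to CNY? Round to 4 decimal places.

Known legs of the cycle: 0.1277 × 1.902 × 4.036 = 0.9802854744
For no arbitrage the full-cycle product must be 1, so the missing rate is 1 / 0.9802854744 ≈ 1.020111.

1.0201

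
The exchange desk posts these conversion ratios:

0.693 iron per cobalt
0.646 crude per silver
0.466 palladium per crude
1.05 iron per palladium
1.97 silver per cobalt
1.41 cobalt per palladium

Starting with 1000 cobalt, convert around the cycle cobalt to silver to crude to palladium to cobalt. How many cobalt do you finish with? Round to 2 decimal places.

836.19

1000 cobalt × 1.97 = 1970 silver
1970 silver × 0.646 = 1272.62 crude
1272.62 crude × 0.466 = 593.04092 palladium
593.04092 palladium × 1.41 = 836.1876972 cobalt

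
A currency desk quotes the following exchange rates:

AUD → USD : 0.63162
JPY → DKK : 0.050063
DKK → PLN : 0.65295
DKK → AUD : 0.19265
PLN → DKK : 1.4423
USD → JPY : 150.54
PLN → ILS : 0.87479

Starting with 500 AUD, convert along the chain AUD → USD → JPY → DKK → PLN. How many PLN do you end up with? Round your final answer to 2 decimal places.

1554.08

500 AUD × 0.63162 = 315.81 USD
315.81 USD × 150.54 = 47542.0374 JPY
47542.0374 JPY × 0.050063 = 2380.0970183562 DKK
2380.0970183562 DKK × 0.65295 = 1554.08434813568079 PLN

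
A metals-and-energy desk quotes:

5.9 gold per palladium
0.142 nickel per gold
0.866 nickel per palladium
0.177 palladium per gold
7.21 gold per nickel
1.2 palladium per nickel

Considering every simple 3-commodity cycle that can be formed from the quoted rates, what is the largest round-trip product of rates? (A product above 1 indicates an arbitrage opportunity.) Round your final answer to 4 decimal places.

palladium→nickel→gold→palladium: 0.866 × 7.21 × 0.177 = 1.10516
palladium→gold→nickel→palladium: 5.9 × 0.142 × 1.2 = 1.00536
Maximum is palladium→nickel→gold→palladium at 1.1052; arbitrage exists.

1.1052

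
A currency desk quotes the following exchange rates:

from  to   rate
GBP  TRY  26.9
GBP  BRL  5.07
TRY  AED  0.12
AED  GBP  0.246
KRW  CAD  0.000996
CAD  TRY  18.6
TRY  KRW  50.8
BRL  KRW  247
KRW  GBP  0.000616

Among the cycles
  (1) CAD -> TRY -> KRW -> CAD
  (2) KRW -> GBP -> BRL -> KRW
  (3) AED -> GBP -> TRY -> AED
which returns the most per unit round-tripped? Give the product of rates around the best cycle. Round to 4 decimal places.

(1) 18.6 × 50.8 × 0.000996 = 0.94110
(2) 0.000616 × 5.07 × 247 = 0.77141
(3) 0.246 × 26.9 × 0.12 = 0.79409
Highest is cycle (1) at 0.9411 (≤1, no arbitrage).

0.9411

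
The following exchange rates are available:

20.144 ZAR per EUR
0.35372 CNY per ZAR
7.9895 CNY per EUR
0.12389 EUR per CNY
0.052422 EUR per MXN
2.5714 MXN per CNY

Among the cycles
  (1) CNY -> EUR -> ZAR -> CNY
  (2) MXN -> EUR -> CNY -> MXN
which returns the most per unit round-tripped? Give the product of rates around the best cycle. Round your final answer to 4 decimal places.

(1) 0.12389 × 20.144 × 0.35372 = 0.88276
(2) 0.052422 × 7.9895 × 2.5714 = 1.07697
Highest is cycle (2) at 1.0770 (>1, arbitrage).

1.0770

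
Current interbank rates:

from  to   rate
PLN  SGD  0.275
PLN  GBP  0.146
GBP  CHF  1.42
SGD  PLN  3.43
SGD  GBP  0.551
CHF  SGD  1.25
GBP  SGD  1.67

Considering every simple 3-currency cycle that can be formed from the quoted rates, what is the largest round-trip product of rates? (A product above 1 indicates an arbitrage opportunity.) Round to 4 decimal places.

0.9780

SGD→GBP→CHF→SGD: 0.551 × 1.42 × 1.25 = 0.97803
SGD→PLN→GBP→SGD: 3.43 × 0.146 × 1.67 = 0.83630
Maximum is SGD→GBP→CHF→SGD at 0.9780; no arbitrage — every cycle loses value.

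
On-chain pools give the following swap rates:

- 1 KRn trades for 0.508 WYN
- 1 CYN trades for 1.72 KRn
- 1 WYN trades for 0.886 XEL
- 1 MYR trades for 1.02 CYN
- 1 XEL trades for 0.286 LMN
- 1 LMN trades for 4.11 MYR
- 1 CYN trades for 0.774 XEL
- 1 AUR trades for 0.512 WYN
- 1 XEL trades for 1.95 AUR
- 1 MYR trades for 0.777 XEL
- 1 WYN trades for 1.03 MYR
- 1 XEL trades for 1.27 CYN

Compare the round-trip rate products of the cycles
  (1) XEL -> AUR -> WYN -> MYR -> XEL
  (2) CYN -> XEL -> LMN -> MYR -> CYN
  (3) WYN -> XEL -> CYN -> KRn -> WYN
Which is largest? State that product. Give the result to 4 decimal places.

(1) 1.95 × 0.512 × 1.03 × 0.777 = 0.79903
(2) 0.774 × 0.286 × 4.11 × 1.02 = 0.92800
(3) 0.886 × 1.27 × 1.72 × 0.508 = 0.98317
Highest is cycle (3) at 0.9832 (≤1, no arbitrage).

0.9832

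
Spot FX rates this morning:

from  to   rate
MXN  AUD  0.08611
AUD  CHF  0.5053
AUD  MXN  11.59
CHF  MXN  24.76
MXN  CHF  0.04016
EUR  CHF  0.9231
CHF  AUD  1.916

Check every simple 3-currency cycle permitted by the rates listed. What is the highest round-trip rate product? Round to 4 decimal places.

MXN→AUD→CHF→MXN: 0.08611 × 0.5053 × 24.76 = 1.07734
MXN→CHF→AUD→MXN: 0.04016 × 1.916 × 11.59 = 0.89181
Maximum is MXN→AUD→CHF→MXN at 1.0773; arbitrage exists.

1.0773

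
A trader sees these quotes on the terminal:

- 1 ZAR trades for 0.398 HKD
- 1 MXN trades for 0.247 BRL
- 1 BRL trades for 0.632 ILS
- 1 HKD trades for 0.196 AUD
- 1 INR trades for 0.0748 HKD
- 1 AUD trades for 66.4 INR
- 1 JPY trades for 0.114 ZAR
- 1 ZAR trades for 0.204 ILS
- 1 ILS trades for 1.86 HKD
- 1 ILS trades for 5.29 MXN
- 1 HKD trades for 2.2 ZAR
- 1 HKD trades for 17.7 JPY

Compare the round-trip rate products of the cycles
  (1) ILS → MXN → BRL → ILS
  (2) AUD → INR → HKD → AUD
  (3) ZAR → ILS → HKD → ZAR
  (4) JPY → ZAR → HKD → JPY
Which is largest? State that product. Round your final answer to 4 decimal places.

(1) 5.29 × 0.247 × 0.632 = 0.82579
(2) 66.4 × 0.0748 × 0.196 = 0.97348
(3) 0.204 × 1.86 × 2.2 = 0.83477
(4) 0.114 × 0.398 × 17.7 = 0.80308
Highest is cycle (2) at 0.9735 (≤1, no arbitrage).

0.9735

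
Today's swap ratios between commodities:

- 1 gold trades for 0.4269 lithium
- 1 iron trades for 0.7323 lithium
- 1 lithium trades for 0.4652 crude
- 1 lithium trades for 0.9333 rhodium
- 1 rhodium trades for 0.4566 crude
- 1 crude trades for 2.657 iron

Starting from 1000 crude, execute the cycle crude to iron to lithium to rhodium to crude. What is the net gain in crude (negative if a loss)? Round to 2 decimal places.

-170.84

1000 crude × 2.657 = 2657 iron
2657 iron × 0.7323 = 1945.7211 lithium
1945.7211 lithium × 0.9333 = 1815.94150263 rhodium
1815.94150263 rhodium × 0.4566 = 829.158890100858 crude
Net change: 829.158890100858 − 1000 = -170.841109899142 crude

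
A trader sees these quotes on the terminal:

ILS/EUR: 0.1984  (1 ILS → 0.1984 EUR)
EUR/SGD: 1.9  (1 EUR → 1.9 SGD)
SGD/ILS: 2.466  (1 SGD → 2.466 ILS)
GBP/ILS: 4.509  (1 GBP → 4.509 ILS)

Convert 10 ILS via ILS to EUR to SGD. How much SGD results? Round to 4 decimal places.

10 ILS × 0.1984 = 1.984 EUR
1.984 EUR × 1.9 = 3.7696 SGD

3.7696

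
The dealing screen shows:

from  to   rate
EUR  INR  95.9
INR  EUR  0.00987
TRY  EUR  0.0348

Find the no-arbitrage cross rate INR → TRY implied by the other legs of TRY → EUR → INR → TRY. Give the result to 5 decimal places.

Known legs of the cycle: 0.0348 × 95.9 = 3.33732
For no arbitrage the full-cycle product must be 1, so the missing rate is 1 / 3.33732 ≈ 0.2996416.

0.29964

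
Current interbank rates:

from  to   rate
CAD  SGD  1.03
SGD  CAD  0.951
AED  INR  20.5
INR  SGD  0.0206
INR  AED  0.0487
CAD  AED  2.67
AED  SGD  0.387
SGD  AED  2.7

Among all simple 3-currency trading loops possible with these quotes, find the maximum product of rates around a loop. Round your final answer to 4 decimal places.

SGD→AED→INR→SGD: 2.7 × 20.5 × 0.0206 = 1.14021
SGD→CAD→AED→SGD: 0.951 × 2.67 × 0.387 = 0.98266
Maximum is SGD→AED→INR→SGD at 1.1402; arbitrage exists.

1.1402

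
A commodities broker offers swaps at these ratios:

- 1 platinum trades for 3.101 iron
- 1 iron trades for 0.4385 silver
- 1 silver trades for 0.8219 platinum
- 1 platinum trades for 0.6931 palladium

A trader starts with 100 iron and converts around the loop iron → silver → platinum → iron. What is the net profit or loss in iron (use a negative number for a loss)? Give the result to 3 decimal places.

100 iron × 0.4385 = 43.85 silver
43.85 silver × 0.8219 = 36.040315 platinum
36.040315 platinum × 3.101 = 111.761016815 iron
Net change: 111.761016815 − 100 = 11.761016815 iron

11.761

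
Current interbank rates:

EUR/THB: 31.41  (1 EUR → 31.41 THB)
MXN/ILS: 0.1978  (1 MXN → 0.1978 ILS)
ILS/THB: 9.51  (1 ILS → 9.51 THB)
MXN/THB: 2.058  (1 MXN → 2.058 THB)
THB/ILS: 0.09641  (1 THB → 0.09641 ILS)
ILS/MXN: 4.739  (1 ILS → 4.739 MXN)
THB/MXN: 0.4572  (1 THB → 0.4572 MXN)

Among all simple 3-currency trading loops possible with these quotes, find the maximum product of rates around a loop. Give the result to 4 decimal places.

ILS→MXN→THB→ILS: 4.739 × 2.058 × 0.09641 = 0.94027
ILS→THB→MXN→ILS: 9.51 × 0.4572 × 0.1978 = 0.86003
Maximum is ILS→MXN→THB→ILS at 0.9403; no arbitrage — every cycle loses value.

0.9403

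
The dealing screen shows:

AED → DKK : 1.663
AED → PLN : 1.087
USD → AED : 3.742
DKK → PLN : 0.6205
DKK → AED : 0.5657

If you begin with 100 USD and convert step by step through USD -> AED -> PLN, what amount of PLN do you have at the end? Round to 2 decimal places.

100 USD × 3.742 = 374.2 AED
374.2 AED × 1.087 = 406.7554 PLN

406.76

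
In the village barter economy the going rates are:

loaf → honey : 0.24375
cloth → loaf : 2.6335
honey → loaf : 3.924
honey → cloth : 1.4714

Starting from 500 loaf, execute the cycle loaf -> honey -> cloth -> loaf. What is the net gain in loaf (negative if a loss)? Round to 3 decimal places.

-27.743

500 loaf × 0.24375 = 121.875 honey
121.875 honey × 1.4714 = 179.326875 cloth
179.326875 cloth × 2.6335 = 472.2573253125 loaf
Net change: 472.2573253125 − 500 = -27.7426746875 loaf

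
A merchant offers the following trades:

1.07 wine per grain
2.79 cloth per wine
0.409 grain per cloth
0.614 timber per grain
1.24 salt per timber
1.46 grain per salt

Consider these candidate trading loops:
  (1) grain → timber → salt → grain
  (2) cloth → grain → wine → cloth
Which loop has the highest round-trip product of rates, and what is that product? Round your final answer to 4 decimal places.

(1) 0.614 × 1.24 × 1.46 = 1.11159
(2) 0.409 × 1.07 × 2.79 = 1.22099
Highest is cycle (2) at 1.2210 (>1, arbitrage).

1.2210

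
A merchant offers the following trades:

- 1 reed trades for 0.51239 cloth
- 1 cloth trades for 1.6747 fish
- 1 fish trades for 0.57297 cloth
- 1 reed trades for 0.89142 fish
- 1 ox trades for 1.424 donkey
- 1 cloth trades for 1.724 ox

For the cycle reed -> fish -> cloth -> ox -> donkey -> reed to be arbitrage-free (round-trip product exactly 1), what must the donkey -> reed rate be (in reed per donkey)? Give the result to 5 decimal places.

0.79751

Known legs of the cycle: 0.89142 × 0.57297 × 1.724 × 1.424 = 1.2538959740509824
For no arbitrage the full-cycle product must be 1, so the missing rate is 1 / 1.2538959740509824 ≈ 0.7975143.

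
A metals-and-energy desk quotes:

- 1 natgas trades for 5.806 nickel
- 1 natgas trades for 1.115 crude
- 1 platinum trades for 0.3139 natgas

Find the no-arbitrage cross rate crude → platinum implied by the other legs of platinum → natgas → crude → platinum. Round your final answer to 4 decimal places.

Known legs of the cycle: 0.3139 × 1.115 = 0.3499985
For no arbitrage the full-cycle product must be 1, so the missing rate is 1 / 0.3499985 ≈ 2.857155.

2.8572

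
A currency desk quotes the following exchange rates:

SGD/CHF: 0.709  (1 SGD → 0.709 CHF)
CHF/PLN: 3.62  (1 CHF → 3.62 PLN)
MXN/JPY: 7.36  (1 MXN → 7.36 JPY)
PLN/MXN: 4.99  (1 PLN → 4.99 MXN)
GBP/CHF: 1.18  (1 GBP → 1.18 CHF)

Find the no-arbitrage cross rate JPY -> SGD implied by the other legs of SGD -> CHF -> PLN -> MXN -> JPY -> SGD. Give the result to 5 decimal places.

0.01061

Known legs of the cycle: 0.709 × 3.62 × 4.99 × 7.36 = 94.261243712
For no arbitrage the full-cycle product must be 1, so the missing rate is 1 / 94.261243712 ≈ 0.0106088.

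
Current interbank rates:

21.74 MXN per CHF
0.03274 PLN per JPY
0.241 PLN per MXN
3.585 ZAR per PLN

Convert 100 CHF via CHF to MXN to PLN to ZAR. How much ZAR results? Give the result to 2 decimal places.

1878.30

100 CHF × 21.74 = 2174 MXN
2174 MXN × 0.241 = 523.934 PLN
523.934 PLN × 3.585 = 1878.30339 ZAR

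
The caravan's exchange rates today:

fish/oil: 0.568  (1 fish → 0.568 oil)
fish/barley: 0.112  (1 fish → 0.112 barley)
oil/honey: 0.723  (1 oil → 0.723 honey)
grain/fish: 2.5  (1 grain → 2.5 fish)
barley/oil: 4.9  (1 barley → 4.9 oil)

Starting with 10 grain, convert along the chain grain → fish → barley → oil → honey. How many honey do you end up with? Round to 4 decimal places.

9.9196

10 grain × 2.5 = 25 fish
25 fish × 0.112 = 2.8 barley
2.8 barley × 4.9 = 13.72 oil
13.72 oil × 0.723 = 9.91956 honey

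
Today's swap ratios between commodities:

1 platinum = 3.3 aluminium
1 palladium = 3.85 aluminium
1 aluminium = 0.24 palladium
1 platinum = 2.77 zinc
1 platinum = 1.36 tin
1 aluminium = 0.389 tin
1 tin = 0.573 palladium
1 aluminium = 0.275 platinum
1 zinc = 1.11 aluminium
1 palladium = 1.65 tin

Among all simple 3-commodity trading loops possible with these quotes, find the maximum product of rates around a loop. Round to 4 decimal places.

0.8582

tin→palladium→aluminium→tin: 0.573 × 3.85 × 0.389 = 0.85815
zinc→aluminium→platinum→zinc: 1.11 × 0.275 × 2.77 = 0.84554
Maximum is tin→palladium→aluminium→tin at 0.8582; no arbitrage — every cycle loses value.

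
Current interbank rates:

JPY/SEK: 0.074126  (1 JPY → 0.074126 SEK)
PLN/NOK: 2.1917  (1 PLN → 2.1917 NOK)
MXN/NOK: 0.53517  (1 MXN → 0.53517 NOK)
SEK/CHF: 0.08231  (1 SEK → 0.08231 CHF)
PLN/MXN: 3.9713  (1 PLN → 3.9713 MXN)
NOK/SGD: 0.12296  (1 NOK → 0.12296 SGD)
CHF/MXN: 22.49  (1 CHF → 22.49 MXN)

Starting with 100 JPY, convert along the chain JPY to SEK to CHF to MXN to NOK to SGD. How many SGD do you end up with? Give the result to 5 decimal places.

0.90296

100 JPY × 0.074126 = 7.4126 SEK
7.4126 SEK × 0.08231 = 0.610131106 CHF
0.610131106 CHF × 22.49 = 13.72184857394 MXN
13.72184857394 MXN × 0.53517 = 7.3435217013154698 NOK
7.3435217013154698 NOK × 0.12296 = 0.902959428393750166608 SGD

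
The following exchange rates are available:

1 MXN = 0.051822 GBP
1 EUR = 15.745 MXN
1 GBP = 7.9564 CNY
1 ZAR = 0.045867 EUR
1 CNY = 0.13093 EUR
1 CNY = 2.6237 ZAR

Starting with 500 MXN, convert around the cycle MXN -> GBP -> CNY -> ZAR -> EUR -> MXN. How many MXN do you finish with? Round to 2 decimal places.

390.62

500 MXN × 0.051822 = 25.911 GBP
25.911 GBP × 7.9564 = 206.1582804 CNY
206.1582804 CNY × 2.6237 = 540.89748028548 ZAR
540.89748028548 ZAR × 0.045867 = 24.80934472825411116 EUR
24.80934472825411116 EUR × 15.745 = 390.6231327463609802142 MXN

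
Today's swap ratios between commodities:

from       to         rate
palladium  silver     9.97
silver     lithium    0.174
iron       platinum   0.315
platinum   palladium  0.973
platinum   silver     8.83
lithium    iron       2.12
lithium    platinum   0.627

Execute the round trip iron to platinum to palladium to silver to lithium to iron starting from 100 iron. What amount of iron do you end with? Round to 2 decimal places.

112.72

100 iron × 0.315 = 31.5 platinum
31.5 platinum × 0.973 = 30.6495 palladium
30.6495 palladium × 9.97 = 305.575515 silver
305.575515 silver × 0.174 = 53.17013961 lithium
53.17013961 lithium × 2.12 = 112.7206959732 iron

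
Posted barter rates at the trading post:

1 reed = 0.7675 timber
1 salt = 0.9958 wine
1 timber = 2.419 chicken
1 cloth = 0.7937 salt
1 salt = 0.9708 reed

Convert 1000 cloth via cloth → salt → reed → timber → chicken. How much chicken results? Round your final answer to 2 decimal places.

1000 cloth × 0.7937 = 793.7 salt
793.7 salt × 0.9708 = 770.52396 reed
770.52396 reed × 0.7675 = 591.3771393 timber
591.3771393 timber × 2.419 = 1430.5412999667 chicken

1430.54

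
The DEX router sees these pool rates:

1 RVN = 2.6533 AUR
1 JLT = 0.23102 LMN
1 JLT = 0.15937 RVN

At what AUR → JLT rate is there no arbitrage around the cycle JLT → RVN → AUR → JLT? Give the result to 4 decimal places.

2.3649

Known legs of the cycle: 0.15937 × 2.6533 = 0.422856421
For no arbitrage the full-cycle product must be 1, so the missing rate is 1 / 0.422856421 ≈ 2.364869.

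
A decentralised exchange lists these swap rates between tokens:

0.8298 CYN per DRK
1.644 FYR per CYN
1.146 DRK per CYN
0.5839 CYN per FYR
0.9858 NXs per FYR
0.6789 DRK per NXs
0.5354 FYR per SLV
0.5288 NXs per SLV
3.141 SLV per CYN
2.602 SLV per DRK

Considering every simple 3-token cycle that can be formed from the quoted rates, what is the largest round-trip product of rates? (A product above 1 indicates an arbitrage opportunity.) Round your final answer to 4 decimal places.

0.9819

CYN→SLV→FYR→CYN: 3.141 × 0.5354 × 0.5839 = 0.98194
DRK→SLV→NXs→DRK: 2.602 × 0.5288 × 0.6789 = 0.93412
Maximum is CYN→SLV→FYR→CYN at 0.9819; no arbitrage — every cycle loses value.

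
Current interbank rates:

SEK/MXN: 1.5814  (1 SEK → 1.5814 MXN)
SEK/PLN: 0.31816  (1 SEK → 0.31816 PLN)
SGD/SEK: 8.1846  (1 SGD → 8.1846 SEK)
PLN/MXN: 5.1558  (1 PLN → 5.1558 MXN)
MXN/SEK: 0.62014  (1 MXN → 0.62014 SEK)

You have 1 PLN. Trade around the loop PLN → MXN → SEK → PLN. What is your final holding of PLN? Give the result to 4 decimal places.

1.0173

1 PLN × 5.1558 = 5.1558 MXN
5.1558 MXN × 0.62014 = 3.197317812 SEK
3.197317812 SEK × 0.31816 = 1.01725863506592 PLN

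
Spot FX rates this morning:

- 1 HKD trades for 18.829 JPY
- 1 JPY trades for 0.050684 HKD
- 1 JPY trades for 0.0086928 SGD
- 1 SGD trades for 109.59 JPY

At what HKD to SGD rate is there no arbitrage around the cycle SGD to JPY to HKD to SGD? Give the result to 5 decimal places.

0.18004

Known legs of the cycle: 109.59 × 0.050684 = 5.55445956
For no arbitrage the full-cycle product must be 1, so the missing rate is 1 / 5.55445956 ≈ 0.1800355.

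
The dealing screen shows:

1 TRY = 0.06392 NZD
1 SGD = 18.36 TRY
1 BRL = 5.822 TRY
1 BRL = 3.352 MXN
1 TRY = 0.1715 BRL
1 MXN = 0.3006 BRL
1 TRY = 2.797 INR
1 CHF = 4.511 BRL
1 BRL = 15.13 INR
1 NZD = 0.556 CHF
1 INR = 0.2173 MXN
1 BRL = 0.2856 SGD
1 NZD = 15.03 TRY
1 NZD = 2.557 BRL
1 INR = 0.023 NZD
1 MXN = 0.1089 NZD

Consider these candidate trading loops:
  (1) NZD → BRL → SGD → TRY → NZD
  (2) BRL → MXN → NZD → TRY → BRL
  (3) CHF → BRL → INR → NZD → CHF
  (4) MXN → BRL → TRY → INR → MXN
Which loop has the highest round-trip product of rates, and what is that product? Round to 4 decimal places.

1.0637

(1) 2.557 × 0.2856 × 18.36 × 0.06392 = 0.85703
(2) 3.352 × 0.1089 × 15.03 × 0.1715 = 0.94092
(3) 4.511 × 15.13 × 0.023 × 0.556 = 0.87280
(4) 0.3006 × 5.822 × 2.797 × 0.2173 = 1.06369
Highest is cycle (4) at 1.0637 (>1, arbitrage).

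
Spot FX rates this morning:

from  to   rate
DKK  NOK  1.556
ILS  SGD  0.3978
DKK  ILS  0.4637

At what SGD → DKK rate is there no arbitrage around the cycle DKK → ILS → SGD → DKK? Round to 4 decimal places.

Known legs of the cycle: 0.4637 × 0.3978 = 0.18445986
For no arbitrage the full-cycle product must be 1, so the missing rate is 1 / 0.18445986 ≈ 5.421234.

5.4212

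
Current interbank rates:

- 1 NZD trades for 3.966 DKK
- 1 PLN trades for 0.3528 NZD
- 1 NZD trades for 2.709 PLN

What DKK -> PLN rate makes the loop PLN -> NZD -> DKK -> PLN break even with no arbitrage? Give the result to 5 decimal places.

0.71469

Known legs of the cycle: 0.3528 × 3.966 = 1.3992048
For no arbitrage the full-cycle product must be 1, so the missing rate is 1 / 1.3992048 ≈ 0.7146917.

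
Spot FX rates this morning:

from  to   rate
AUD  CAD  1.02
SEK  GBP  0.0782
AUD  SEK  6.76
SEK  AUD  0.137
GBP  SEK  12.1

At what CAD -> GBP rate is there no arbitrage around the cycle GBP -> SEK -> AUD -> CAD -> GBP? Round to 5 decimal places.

Known legs of the cycle: 12.1 × 0.137 × 1.02 = 1.690854
For no arbitrage the full-cycle product must be 1, so the missing rate is 1 / 1.690854 ≈ 0.5914171.

0.59142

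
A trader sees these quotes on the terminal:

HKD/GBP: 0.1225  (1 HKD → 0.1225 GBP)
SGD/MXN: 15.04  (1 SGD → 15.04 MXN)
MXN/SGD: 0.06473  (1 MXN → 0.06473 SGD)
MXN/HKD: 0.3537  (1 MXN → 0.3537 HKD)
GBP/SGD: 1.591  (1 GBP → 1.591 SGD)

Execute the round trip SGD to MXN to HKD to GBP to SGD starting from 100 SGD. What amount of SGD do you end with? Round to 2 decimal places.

103.68

100 SGD × 15.04 = 1504 MXN
1504 MXN × 0.3537 = 531.9648 HKD
531.9648 HKD × 0.1225 = 65.165688 GBP
65.165688 GBP × 1.591 = 103.678609608 SGD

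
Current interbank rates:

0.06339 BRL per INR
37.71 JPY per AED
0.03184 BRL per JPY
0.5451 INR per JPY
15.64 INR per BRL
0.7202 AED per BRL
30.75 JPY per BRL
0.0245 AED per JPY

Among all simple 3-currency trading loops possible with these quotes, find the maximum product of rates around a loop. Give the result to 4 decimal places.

JPY→INR→BRL→JPY: 0.5451 × 0.06339 × 30.75 = 1.06253
JPY→BRL→AED→JPY: 0.03184 × 0.7202 × 37.71 = 0.86473
Maximum is JPY→INR→BRL→JPY at 1.0625; arbitrage exists.

1.0625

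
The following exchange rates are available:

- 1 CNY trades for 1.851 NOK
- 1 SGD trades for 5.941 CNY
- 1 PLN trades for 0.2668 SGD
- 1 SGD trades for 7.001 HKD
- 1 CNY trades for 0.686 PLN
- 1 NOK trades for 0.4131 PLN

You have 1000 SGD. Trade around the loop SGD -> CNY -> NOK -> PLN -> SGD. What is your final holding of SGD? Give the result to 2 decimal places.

1000 SGD × 5.941 = 5941 CNY
5941 CNY × 1.851 = 10996.791 NOK
10996.791 NOK × 0.4131 = 4542.7743621 PLN
4542.7743621 PLN × 0.2668 = 1212.01219980828 SGD

1212.01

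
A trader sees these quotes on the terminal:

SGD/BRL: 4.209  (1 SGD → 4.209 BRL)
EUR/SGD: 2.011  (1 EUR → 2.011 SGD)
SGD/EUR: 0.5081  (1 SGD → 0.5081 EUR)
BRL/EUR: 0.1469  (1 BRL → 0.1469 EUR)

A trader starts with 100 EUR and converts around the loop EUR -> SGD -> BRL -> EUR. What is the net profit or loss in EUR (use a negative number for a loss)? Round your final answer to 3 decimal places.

100 EUR × 2.011 = 201.1 SGD
201.1 SGD × 4.209 = 846.4299 BRL
846.4299 BRL × 0.1469 = 124.34055231 EUR
Net change: 124.34055231 − 100 = 24.34055231 EUR

24.341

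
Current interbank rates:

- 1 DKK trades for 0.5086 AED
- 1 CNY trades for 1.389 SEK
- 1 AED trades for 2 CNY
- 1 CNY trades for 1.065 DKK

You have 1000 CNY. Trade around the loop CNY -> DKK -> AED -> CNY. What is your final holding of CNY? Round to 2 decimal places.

1083.32

1000 CNY × 1.065 = 1065 DKK
1065 DKK × 0.5086 = 541.659 AED
541.659 AED × 2 = 1083.318 CNY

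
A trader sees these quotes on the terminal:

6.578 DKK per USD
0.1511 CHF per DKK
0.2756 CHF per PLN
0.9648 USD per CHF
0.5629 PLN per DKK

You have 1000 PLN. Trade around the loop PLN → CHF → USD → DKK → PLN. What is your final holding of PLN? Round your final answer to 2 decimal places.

1000 PLN × 0.2756 = 275.6 CHF
275.6 CHF × 0.9648 = 265.89888 USD
265.89888 USD × 6.578 = 1749.08283264 DKK
1749.08283264 DKK × 0.5629 = 984.558726493056 PLN

984.56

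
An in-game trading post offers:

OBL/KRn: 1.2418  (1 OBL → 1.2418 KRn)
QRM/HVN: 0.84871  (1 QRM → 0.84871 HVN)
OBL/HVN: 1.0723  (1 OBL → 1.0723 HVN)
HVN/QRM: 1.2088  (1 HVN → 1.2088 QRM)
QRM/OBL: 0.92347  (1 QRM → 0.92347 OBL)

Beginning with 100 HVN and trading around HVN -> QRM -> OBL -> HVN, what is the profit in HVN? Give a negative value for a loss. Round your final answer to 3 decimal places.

19.700

100 HVN × 1.2088 = 120.88 QRM
120.88 QRM × 0.92347 = 111.6290536 OBL
111.6290536 OBL × 1.0723 = 119.69983417528 HVN
Net change: 119.69983417528 − 100 = 19.69983417528 HVN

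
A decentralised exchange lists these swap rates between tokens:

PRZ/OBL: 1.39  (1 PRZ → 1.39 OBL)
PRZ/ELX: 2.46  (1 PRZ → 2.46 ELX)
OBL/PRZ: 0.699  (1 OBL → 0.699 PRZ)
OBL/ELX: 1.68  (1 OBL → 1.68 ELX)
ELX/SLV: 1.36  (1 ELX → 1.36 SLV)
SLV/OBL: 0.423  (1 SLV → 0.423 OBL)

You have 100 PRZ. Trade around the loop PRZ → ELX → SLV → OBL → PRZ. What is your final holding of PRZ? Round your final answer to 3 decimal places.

98.922

100 PRZ × 2.46 = 246 ELX
246 ELX × 1.36 = 334.56 SLV
334.56 SLV × 0.423 = 141.51888 OBL
141.51888 OBL × 0.699 = 98.92169712 PRZ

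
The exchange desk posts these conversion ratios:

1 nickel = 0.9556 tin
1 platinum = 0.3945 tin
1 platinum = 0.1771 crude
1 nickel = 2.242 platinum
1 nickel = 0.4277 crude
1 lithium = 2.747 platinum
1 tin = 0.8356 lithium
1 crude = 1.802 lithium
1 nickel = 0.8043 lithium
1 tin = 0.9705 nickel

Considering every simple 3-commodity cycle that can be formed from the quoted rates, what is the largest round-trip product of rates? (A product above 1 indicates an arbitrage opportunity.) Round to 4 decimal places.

lithium→platinum→tin→lithium: 2.747 × 0.3945 × 0.8356 = 0.90553
crude→lithium→platinum→crude: 1.802 × 2.747 × 0.1771 = 0.87666
platinum→tin→nickel→platinum: 0.3945 × 0.9705 × 2.242 = 0.85838
Maximum is lithium→platinum→tin→lithium at 0.9055; no arbitrage — every cycle loses value.

0.9055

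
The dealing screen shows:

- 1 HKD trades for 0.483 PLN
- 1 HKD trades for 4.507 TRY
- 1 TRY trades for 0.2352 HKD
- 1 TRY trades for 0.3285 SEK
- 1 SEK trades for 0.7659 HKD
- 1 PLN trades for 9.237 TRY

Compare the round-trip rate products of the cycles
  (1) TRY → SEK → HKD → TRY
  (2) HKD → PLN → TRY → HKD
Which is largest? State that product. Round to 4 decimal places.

1.1340

(1) 0.3285 × 0.7659 × 4.507 = 1.13395
(2) 0.483 × 9.237 × 0.2352 = 1.04934
Highest is cycle (1) at 1.1340 (>1, arbitrage).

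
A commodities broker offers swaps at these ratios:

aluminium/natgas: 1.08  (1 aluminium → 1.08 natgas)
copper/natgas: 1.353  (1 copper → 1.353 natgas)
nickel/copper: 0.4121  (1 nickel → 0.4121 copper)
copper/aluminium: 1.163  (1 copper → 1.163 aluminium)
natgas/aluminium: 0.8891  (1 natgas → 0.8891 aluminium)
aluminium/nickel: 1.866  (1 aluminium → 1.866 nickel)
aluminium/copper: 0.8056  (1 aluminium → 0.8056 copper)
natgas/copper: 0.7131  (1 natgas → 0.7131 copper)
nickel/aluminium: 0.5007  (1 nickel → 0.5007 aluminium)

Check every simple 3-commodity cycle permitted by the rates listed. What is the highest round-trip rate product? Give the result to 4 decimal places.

0.9691

copper→natgas→aluminium→copper: 1.353 × 0.8891 × 0.8056 = 0.96910
copper→aluminium→natgas→copper: 1.163 × 1.08 × 0.7131 = 0.89568
copper→aluminium→nickel→copper: 1.163 × 1.866 × 0.4121 = 0.89432
Maximum is copper→natgas→aluminium→copper at 0.9691; no arbitrage — every cycle loses value.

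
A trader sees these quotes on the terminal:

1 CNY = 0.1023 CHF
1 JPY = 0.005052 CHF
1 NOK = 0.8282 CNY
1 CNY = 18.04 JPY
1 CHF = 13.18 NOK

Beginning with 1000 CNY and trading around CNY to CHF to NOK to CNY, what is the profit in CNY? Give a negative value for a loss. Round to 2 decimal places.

1000 CNY × 0.1023 = 102.3 CHF
102.3 CHF × 13.18 = 1348.314 NOK
1348.314 NOK × 0.8282 = 1116.6736548 CNY
Net change: 1116.6736548 − 1000 = 116.6736548 CNY

116.67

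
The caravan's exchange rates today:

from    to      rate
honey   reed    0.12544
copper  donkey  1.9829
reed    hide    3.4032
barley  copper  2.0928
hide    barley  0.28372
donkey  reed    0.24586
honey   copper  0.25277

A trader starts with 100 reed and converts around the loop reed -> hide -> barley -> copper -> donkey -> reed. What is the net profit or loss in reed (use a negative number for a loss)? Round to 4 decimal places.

-1.4869

100 reed × 3.4032 = 340.32 hide
340.32 hide × 0.28372 = 96.5555904 barley
96.5555904 barley × 2.0928 = 202.07153958912 copper
202.07153958912 copper × 1.9829 = 400.687655851266048 donkey
400.687655851266048 donkey × 0.24586 = 98.51306706759227056128 reed
Net change: 98.51306706759227056128 − 100 = -1.48693293240772943872 reed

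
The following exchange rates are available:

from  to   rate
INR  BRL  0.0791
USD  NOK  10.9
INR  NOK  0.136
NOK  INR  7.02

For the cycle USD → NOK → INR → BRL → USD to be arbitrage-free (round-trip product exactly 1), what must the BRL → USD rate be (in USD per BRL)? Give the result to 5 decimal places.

0.16522

Known legs of the cycle: 10.9 × 7.02 × 0.0791 = 6.0525738
For no arbitrage the full-cycle product must be 1, so the missing rate is 1 / 6.0525738 ≈ 0.1652190.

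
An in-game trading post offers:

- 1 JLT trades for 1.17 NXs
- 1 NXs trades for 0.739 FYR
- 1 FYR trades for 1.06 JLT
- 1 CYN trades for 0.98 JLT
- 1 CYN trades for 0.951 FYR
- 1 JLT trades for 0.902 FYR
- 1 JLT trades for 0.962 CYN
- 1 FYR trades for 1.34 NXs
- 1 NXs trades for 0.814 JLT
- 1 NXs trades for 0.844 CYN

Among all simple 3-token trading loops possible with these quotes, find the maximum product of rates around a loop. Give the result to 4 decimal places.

1.0755

FYR→NXs→CYN→FYR: 1.34 × 0.844 × 0.951 = 1.07554
FYR→NXs→JLT→FYR: 1.34 × 0.814 × 0.902 = 0.98387
FYR→JLT→CYN→FYR: 1.06 × 0.962 × 0.951 = 0.96975
CYN→JLT→NXs→CYN: 0.98 × 1.17 × 0.844 = 0.96773
FYR→JLT→NXs→FYR: 1.06 × 1.17 × 0.739 = 0.91651
Maximum is FYR→NXs→CYN→FYR at 1.0755; arbitrage exists.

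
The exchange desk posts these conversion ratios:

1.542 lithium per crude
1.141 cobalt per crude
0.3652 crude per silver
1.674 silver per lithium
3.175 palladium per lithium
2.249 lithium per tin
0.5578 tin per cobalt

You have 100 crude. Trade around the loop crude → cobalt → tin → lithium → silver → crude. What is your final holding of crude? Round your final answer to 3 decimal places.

100 crude × 1.141 = 114.1 cobalt
114.1 cobalt × 0.5578 = 63.64498 tin
63.64498 tin × 2.249 = 143.13756002 lithium
143.13756002 lithium × 1.674 = 239.61227547348 silver
239.61227547348 silver × 0.3652 = 87.506403002914896 crude

87.506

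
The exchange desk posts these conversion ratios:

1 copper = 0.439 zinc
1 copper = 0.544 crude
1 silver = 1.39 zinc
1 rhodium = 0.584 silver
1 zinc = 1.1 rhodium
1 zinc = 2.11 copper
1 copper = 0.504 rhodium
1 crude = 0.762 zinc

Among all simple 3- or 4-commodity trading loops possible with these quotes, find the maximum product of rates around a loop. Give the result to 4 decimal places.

rhodium→silver→zinc→rhodium: 0.584 × 1.39 × 1.1 = 0.89294
crude→zinc→copper→crude: 0.762 × 2.11 × 0.544 = 0.87465
copper→rhodium→silver→zinc→copper: 0.504 × 0.584 × 1.39 × 2.11 = 0.86326
Maximum is rhodium→silver→zinc→rhodium at 0.8929; no arbitrage — every cycle loses value.

0.8929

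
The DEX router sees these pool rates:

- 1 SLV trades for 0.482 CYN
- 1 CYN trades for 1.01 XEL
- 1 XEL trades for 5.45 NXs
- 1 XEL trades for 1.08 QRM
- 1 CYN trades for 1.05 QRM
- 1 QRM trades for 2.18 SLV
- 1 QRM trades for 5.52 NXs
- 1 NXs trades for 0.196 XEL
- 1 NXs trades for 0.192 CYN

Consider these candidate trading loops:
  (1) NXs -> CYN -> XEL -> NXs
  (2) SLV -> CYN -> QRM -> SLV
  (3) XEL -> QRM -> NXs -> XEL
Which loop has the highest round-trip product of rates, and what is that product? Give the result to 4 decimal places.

(1) 0.192 × 1.01 × 5.45 = 1.05686
(2) 0.482 × 1.05 × 2.18 = 1.10330
(3) 1.08 × 5.52 × 0.196 = 1.16847
Highest is cycle (3) at 1.1685 (>1, arbitrage).

1.1685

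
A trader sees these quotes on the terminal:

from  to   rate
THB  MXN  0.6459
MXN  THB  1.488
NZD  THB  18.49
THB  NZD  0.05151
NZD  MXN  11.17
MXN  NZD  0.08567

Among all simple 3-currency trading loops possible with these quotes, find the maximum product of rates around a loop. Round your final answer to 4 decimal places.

1.0231

NZD→THB→MXN→NZD: 18.49 × 0.6459 × 0.08567 = 1.02313
NZD→MXN→THB→NZD: 11.17 × 1.488 × 0.05151 = 0.85615
Maximum is NZD→THB→MXN→NZD at 1.0231; arbitrage exists.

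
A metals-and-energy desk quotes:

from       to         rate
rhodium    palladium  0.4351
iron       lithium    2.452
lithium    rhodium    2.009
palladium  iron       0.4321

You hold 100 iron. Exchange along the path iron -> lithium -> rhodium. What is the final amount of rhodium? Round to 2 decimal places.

492.61

100 iron × 2.452 = 245.2 lithium
245.2 lithium × 2.009 = 492.6068 rhodium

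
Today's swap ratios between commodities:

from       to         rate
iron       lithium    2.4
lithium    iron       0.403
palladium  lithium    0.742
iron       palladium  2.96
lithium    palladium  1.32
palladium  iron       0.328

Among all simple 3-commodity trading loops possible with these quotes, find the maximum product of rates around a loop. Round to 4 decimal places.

1.0391

palladium→iron→lithium→palladium: 0.328 × 2.4 × 1.32 = 1.03910
palladium→lithium→iron→palladium: 0.742 × 0.403 × 2.96 = 0.88512
Maximum is palladium→iron→lithium→palladium at 1.0391; arbitrage exists.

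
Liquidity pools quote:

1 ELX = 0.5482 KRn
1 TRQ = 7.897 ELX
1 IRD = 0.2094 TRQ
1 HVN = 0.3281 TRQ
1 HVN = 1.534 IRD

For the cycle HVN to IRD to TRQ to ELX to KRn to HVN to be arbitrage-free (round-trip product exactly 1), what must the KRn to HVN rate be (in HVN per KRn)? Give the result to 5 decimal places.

Known legs of the cycle: 1.534 × 0.2094 × 7.897 × 0.5482 = 1.39060314153384
For no arbitrage the full-cycle product must be 1, so the missing rate is 1 / 1.39060314153384 ≈ 0.7191124.

0.71911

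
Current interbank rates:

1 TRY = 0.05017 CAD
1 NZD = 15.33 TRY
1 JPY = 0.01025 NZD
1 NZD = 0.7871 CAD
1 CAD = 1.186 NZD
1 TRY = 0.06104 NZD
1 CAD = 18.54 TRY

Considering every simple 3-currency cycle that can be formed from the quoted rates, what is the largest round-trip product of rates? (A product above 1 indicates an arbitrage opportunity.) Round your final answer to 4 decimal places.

NZD→TRY→CAD→NZD: 15.33 × 0.05017 × 1.186 = 0.91216
NZD→CAD→TRY→NZD: 0.7871 × 18.54 × 0.06104 = 0.89075
Maximum is NZD→TRY→CAD→NZD at 0.9122; no arbitrage — every cycle loses value.

0.9122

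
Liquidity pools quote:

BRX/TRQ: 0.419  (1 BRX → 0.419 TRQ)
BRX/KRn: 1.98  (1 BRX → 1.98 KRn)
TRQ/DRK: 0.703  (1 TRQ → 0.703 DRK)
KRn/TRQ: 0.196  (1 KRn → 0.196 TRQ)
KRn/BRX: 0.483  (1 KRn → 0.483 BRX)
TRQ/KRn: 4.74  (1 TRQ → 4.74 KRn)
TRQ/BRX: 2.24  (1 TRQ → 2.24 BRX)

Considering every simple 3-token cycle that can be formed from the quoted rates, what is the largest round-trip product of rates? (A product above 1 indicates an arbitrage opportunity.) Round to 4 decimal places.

BRX→TRQ→KRn→BRX: 0.419 × 4.74 × 0.483 = 0.95927
BRX→KRn→TRQ→BRX: 1.98 × 0.196 × 2.24 = 0.86930
Maximum is BRX→TRQ→KRn→BRX at 0.9593; no arbitrage — every cycle loses value.

0.9593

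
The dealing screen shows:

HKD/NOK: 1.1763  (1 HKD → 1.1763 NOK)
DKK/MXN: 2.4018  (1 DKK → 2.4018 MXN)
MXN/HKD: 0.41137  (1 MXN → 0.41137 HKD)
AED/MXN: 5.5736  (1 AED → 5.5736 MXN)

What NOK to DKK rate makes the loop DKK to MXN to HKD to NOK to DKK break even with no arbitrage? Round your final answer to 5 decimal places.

Known legs of the cycle: 2.4018 × 0.41137 × 1.1763 = 1.1622178845558
For no arbitrage the full-cycle product must be 1, so the missing rate is 1 / 1.1622178845558 ≈ 0.8604239.

0.86042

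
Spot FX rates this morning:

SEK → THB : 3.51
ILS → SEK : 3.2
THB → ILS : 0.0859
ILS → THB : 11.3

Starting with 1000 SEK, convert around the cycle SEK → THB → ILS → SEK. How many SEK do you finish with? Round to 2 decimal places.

964.83

1000 SEK × 3.51 = 3510 THB
3510 THB × 0.0859 = 301.509 ILS
301.509 ILS × 3.2 = 964.8288 SEK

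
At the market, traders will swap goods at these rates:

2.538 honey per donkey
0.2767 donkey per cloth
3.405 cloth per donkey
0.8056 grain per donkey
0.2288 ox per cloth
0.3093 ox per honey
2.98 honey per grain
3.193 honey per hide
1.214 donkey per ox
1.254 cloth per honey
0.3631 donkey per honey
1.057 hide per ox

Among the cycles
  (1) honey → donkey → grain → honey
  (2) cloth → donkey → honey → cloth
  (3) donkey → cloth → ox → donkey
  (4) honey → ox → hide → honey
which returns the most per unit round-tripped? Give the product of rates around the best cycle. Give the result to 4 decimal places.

(1) 0.3631 × 0.8056 × 2.98 = 0.87169
(2) 0.2767 × 2.538 × 1.254 = 0.88064
(3) 3.405 × 0.2288 × 1.214 = 0.94578
(4) 0.3093 × 1.057 × 3.193 = 1.04389
Highest is cycle (4) at 1.0439 (>1, arbitrage).

1.0439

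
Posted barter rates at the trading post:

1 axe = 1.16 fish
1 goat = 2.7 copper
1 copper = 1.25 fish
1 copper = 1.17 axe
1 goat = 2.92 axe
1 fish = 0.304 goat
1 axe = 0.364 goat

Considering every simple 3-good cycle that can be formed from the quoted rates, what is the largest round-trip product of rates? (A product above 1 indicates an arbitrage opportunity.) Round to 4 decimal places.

axe→goat→copper→axe: 0.364 × 2.7 × 1.17 = 1.14988
axe→fish→goat→axe: 1.16 × 0.304 × 2.92 = 1.02971
fish→goat→copper→fish: 0.304 × 2.7 × 1.25 = 1.02600
Maximum is axe→goat→copper→axe at 1.1499; arbitrage exists.

1.1499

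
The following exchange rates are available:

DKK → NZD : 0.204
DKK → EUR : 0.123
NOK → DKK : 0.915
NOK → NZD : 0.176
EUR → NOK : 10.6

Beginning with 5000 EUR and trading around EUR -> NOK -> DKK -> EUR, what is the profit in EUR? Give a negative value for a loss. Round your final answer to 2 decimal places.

964.89

5000 EUR × 10.6 = 53000 NOK
53000 NOK × 0.915 = 48495 DKK
48495 DKK × 0.123 = 5964.885 EUR
Net change: 5964.885 − 5000 = 964.885 EUR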